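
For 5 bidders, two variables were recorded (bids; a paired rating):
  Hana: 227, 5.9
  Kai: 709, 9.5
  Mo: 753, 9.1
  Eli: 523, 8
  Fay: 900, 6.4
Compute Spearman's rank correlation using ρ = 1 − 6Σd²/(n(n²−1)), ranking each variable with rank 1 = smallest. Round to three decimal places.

Ranks of variable 1: 1, 3, 4, 2, 5
Ranks of variable 2: 1, 5, 4, 3, 2
d = r₁ − r₂: 0, -2, 0, -1, 3
d²: 0, 4, 0, 1, 9; Σd² = 14
ρ = 1 − 6·14/(5·24) = 1 − 84/120 = 0.300

0.300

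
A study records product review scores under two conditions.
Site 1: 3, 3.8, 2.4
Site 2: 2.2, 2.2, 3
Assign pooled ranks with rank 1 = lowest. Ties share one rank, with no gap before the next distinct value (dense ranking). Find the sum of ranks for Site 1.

9

Sorted (ascending): 2.2, 2.2, 2.4, 3, 3, 3.8
The 2 values of 2.2 share dense rank 1.
The 2 values of 3 share dense rank 3.
Remaining distinct values take the next consecutive integers.
Site 1 values → pooled ranks: 3→3, 3.8→4, 2.4→2
Rank sum = 3 + 4 + 2 = 9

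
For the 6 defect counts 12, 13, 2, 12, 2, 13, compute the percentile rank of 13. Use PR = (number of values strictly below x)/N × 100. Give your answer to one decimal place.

66.7

N = 6.
Strictly below 13: 4. Equal to 13: 2.
PR = 4/6 × 100 = 66.7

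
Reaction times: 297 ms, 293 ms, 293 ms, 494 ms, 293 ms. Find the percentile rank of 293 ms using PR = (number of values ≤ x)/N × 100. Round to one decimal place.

60.0

N = 5.
Strictly below 293: 0. Equal to 293: 3.
PR = 3/5 × 100 = 60.0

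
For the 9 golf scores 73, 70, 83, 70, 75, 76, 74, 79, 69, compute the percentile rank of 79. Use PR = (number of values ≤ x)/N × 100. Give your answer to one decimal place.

88.9

N = 9.
Strictly below 79: 7. Equal to 79: 1.
PR = 8/9 × 100 = 88.9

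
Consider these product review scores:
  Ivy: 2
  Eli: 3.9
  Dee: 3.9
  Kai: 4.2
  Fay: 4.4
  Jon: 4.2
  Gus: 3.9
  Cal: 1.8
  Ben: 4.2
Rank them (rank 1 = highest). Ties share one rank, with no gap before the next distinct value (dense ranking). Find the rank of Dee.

Sorted (descending): 4.4, 4.2, 4.2, 4.2, 3.9, 3.9, 3.9, 2, 1.8
The 3 values of 4.2 share dense rank 2.
The 3 values of 3.9 share dense rank 3.
Remaining distinct values take the next consecutive integers.
Dee has value 3.9 → rank 3.

3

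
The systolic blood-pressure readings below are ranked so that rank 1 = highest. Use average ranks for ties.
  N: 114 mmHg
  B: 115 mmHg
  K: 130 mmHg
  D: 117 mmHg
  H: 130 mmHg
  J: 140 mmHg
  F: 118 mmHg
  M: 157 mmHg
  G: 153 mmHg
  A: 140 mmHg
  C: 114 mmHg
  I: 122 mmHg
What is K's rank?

Sorted (descending): 157, 153, 140, 140, 130, 130, 122, 118, 117, 115, 114, 114
The 2 values of 140 occupy positions 3–4 → average rank (3+4)/2 = 3.5.
The 2 values of 130 occupy positions 5–6 → average rank (5+6)/2 = 5.5.
The 2 values of 114 occupy positions 11–12 → average rank (11+12)/2 = 11.5.
K has value 130 mmHg → rank 5.5.

5.5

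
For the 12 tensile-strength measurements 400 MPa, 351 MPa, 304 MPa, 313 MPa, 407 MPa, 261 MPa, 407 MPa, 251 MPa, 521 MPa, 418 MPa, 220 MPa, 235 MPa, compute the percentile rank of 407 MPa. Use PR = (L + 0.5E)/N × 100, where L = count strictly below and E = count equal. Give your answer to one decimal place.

N = 12.
Strictly below 407: 8. Equal to 407: 2.
PR = (8 + 0.5·2)/12 × 100 = 75.0

75.0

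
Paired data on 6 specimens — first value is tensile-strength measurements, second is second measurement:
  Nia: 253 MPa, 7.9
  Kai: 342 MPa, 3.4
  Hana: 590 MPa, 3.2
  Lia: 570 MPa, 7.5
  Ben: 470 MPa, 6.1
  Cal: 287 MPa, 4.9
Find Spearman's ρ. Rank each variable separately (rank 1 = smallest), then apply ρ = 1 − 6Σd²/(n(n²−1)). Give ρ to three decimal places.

Ranks of variable 1: 1, 3, 6, 5, 4, 2
Ranks of variable 2: 6, 2, 1, 5, 4, 3
d = r₁ − r₂: -5, 1, 5, 0, 0, -1
d²: 25, 1, 25, 0, 0, 1; Σd² = 52
ρ = 1 − 6·52/(6·35) = 1 − 312/210 = -0.486

-0.486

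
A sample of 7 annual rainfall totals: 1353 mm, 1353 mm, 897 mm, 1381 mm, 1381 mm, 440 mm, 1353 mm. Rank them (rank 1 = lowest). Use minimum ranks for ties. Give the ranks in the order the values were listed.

Sorted (ascending): 440, 897, 1353, 1353, 1353, 1381, 1381
The 3 values of 1353 occupy positions 3–5 → each gets rank 3.
The 2 values of 1381 occupy positions 6–7 → each gets rank 6.

3, 3, 2, 6, 6, 1, 3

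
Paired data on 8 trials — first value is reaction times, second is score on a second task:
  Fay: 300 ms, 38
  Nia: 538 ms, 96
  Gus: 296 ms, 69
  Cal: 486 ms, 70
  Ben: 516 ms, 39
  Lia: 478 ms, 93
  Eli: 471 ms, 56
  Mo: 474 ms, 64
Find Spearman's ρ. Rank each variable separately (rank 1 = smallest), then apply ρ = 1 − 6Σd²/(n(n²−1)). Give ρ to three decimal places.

0.452

Ranks of variable 1: 2, 8, 1, 6, 7, 5, 3, 4
Ranks of variable 2: 1, 8, 5, 6, 2, 7, 3, 4
d = r₁ − r₂: 1, 0, -4, 0, 5, -2, 0, 0
d²: 1, 0, 16, 0, 25, 4, 0, 0; Σd² = 46
ρ = 1 − 6·46/(8·63) = 1 − 276/504 = 0.452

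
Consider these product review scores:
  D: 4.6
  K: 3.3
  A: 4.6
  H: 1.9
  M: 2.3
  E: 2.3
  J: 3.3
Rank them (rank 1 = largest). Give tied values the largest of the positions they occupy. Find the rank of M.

Sorted (descending): 4.6, 4.6, 3.3, 3.3, 2.3, 2.3, 1.9
The 2 values of 4.6 occupy positions 1–2 → each gets rank 2.
The 2 values of 3.3 occupy positions 3–4 → each gets rank 4.
The 2 values of 2.3 occupy positions 5–6 → each gets rank 6.
M has value 2.3 → rank 6.

6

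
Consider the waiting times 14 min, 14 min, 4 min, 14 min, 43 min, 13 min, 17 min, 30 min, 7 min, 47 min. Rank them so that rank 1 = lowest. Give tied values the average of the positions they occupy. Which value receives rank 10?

47

Sorted (ascending): 4, 7, 13, 14, 14, 14, 17, 30, 43, 47
The 3 values of 14 occupy positions 4–6 → average rank 5.
Rank 10 → value 47.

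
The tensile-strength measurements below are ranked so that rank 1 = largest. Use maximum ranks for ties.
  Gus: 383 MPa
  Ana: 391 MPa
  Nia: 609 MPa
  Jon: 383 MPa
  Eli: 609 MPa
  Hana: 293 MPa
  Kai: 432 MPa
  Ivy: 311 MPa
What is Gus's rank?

6

Sorted (descending): 609, 609, 432, 391, 383, 383, 311, 293
The 2 values of 609 occupy positions 1–2 → each gets rank 2.
The 2 values of 383 occupy positions 5–6 → each gets rank 6.
Gus has value 383 MPa → rank 6.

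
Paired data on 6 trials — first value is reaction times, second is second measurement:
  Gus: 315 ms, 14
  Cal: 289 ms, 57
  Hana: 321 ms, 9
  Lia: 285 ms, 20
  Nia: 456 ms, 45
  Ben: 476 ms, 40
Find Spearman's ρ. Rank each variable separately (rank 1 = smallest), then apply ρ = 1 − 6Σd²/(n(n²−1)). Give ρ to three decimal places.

0.029

Ranks of variable 1: 3, 2, 4, 1, 5, 6
Ranks of variable 2: 2, 6, 1, 3, 5, 4
d = r₁ − r₂: 1, -4, 3, -2, 0, 2
d²: 1, 16, 9, 4, 0, 4; Σd² = 34
ρ = 1 − 6·34/(6·35) = 1 − 204/210 = 0.029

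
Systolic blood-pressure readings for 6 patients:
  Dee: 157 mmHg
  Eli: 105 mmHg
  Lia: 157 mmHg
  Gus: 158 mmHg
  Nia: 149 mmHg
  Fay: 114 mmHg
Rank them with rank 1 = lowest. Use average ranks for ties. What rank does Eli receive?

Sorted (ascending): 105, 114, 149, 157, 157, 158
The 2 values of 157 occupy positions 4–5 → average rank (4+5)/2 = 4.5.
Eli has value 105 mmHg → rank 1.

1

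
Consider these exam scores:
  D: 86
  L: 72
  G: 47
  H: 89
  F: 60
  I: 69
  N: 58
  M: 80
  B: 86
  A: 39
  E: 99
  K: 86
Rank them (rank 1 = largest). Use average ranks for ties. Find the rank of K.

4

Sorted (descending): 99, 89, 86, 86, 86, 80, 72, 69, 60, 58, 47, 39
The 3 values of 86 occupy positions 3–5 → average rank 4.
K has value 86 → rank 4.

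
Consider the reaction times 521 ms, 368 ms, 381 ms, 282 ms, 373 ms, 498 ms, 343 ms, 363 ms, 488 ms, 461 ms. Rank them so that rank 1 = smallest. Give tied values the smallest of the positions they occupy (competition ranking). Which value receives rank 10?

Sorted (ascending): 282, 343, 363, 368, 373, 381, 461, 488, 498, 521
No ties — each value takes its position as its rank.
Rank 10 → value 521.

521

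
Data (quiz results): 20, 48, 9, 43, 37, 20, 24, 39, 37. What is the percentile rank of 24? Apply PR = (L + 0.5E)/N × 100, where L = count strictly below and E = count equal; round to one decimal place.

38.9

N = 9.
Strictly below 24: 3. Equal to 24: 1.
PR = (3 + 0.5·1)/9 × 100 = 38.9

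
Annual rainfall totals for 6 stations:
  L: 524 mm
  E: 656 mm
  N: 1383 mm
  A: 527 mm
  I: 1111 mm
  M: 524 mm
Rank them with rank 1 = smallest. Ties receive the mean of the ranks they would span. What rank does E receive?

4

Sorted (ascending): 524, 524, 527, 656, 1111, 1383
The 2 values of 524 occupy positions 1–2 → average rank (1+2)/2 = 1.5.
E has value 656 mm → rank 4.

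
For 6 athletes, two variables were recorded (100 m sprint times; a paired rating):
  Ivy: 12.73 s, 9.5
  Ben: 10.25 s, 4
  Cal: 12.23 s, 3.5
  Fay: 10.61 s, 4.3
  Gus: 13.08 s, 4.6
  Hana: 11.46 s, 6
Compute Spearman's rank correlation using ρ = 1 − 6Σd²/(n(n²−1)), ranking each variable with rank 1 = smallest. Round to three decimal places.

0.429

Ranks of variable 1: 5, 1, 4, 2, 6, 3
Ranks of variable 2: 6, 2, 1, 3, 4, 5
d = r₁ − r₂: -1, -1, 3, -1, 2, -2
d²: 1, 1, 9, 1, 4, 4; Σd² = 20
ρ = 1 − 6·20/(6·35) = 1 − 120/210 = 0.429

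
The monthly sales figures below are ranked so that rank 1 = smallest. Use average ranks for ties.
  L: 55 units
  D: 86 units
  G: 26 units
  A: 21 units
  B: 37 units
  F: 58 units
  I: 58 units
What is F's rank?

Sorted (ascending): 21, 26, 37, 55, 58, 58, 86
The 2 values of 58 occupy positions 5–6 → average rank (5+6)/2 = 5.5.
F has value 58 units → rank 5.5.

5.5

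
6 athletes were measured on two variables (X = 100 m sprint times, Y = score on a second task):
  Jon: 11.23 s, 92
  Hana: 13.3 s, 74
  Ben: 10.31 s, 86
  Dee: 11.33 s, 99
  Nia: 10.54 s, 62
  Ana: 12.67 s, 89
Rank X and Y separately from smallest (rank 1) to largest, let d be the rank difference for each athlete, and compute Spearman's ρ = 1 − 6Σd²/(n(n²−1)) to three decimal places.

Ranks of variable 1: 3, 6, 1, 4, 2, 5
Ranks of variable 2: 5, 2, 3, 6, 1, 4
d = r₁ − r₂: -2, 4, -2, -2, 1, 1
d²: 4, 16, 4, 4, 1, 1; Σd² = 30
ρ = 1 − 6·30/(6·35) = 1 − 180/210 = 0.143

0.143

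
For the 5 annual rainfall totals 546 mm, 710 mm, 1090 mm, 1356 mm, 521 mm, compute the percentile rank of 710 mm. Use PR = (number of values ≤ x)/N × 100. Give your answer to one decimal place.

60.0

N = 5.
Strictly below 710: 2. Equal to 710: 1.
PR = 3/5 × 100 = 60.0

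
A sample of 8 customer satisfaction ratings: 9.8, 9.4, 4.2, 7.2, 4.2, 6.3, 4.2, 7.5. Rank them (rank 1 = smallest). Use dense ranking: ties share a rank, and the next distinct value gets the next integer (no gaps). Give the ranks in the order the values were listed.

6, 5, 1, 3, 1, 2, 1, 4

Sorted (ascending): 4.2, 4.2, 4.2, 6.3, 7.2, 7.5, 9.4, 9.8
The 3 values of 4.2 share dense rank 1.
Remaining distinct values take the next consecutive integers.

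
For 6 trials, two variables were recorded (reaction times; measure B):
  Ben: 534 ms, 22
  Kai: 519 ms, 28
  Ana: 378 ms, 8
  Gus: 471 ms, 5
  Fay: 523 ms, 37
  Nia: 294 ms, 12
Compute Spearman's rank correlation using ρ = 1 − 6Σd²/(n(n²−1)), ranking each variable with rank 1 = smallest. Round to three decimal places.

0.600

Ranks of variable 1: 6, 4, 2, 3, 5, 1
Ranks of variable 2: 4, 5, 2, 1, 6, 3
d = r₁ − r₂: 2, -1, 0, 2, -1, -2
d²: 4, 1, 0, 4, 1, 4; Σd² = 14
ρ = 1 − 6·14/(6·35) = 1 − 84/210 = 0.600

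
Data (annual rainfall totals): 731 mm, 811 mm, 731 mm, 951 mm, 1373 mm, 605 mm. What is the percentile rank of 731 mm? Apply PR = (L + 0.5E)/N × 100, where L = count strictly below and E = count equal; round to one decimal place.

N = 6.
Strictly below 731: 1. Equal to 731: 2.
PR = (1 + 0.5·2)/6 × 100 = 33.3

33.3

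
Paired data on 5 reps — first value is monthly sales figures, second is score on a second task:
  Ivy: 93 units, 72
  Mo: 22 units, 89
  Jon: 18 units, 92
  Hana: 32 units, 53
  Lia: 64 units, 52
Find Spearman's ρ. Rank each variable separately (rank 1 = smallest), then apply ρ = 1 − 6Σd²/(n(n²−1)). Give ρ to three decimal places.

-0.700

Ranks of variable 1: 5, 2, 1, 3, 4
Ranks of variable 2: 3, 4, 5, 2, 1
d = r₁ − r₂: 2, -2, -4, 1, 3
d²: 4, 4, 16, 1, 9; Σd² = 34
ρ = 1 − 6·34/(5·24) = 1 − 204/120 = -0.700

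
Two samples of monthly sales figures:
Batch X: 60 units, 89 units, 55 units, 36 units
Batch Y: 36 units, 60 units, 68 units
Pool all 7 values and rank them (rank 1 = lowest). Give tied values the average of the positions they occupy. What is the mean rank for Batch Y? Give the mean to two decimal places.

Sorted (ascending): 36, 36, 55, 60, 60, 68, 89
The 2 values of 36 occupy positions 1–2 → average rank (1+2)/2 = 1.5.
The 2 values of 60 occupy positions 4–5 → average rank (4+5)/2 = 4.5.
Batch Y values → pooled ranks: 36→1.5, 60→4.5, 68→6
Mean rank = (1.5 + 4.5 + 6) / 3 = 4.00

4.00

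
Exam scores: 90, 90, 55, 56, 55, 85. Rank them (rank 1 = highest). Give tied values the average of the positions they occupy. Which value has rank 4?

Sorted (descending): 90, 90, 85, 56, 55, 55
The 2 values of 90 occupy positions 1–2 → average rank (1+2)/2 = 1.5.
The 2 values of 55 occupy positions 5–6 → average rank (5+6)/2 = 5.5.
Rank 4 → value 56.

56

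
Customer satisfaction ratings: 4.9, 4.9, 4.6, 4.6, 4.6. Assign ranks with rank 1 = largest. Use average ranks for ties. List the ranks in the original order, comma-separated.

1.5, 1.5, 4, 4, 4

Sorted (descending): 4.9, 4.9, 4.6, 4.6, 4.6
The 2 values of 4.9 occupy positions 1–2 → average rank (1+2)/2 = 1.5.
The 3 values of 4.6 occupy positions 3–5 → average rank 4.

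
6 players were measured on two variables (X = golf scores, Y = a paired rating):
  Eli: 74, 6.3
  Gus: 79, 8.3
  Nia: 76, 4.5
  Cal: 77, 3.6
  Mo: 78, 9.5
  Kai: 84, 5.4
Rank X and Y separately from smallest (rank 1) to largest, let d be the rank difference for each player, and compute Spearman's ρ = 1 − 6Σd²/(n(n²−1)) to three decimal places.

0.257

Ranks of variable 1: 1, 5, 2, 3, 4, 6
Ranks of variable 2: 4, 5, 2, 1, 6, 3
d = r₁ − r₂: -3, 0, 0, 2, -2, 3
d²: 9, 0, 0, 4, 4, 9; Σd² = 26
ρ = 1 − 6·26/(6·35) = 1 − 156/210 = 0.257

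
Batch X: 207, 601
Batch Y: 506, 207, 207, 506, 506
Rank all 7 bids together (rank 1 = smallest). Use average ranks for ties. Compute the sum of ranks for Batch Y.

Sorted (ascending): 207, 207, 207, 506, 506, 506, 601
The 3 values of 207 occupy positions 1–3 → average rank 2.
The 3 values of 506 occupy positions 4–6 → average rank 5.
Batch Y values → pooled ranks: 506→5, 207→2, 207→2, 506→5, 506→5
Rank sum = 5 + 2 + 2 + 5 + 5 = 19

19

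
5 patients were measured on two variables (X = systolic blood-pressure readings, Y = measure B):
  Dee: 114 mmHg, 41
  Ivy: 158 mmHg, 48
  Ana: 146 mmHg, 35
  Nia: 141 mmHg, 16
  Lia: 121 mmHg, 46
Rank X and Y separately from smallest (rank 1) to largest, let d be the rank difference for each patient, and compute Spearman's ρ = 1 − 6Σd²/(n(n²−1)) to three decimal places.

Ranks of variable 1: 1, 5, 4, 3, 2
Ranks of variable 2: 3, 5, 2, 1, 4
d = r₁ − r₂: -2, 0, 2, 2, -2
d²: 4, 0, 4, 4, 4; Σd² = 16
ρ = 1 − 6·16/(5·24) = 1 − 96/120 = 0.200

0.200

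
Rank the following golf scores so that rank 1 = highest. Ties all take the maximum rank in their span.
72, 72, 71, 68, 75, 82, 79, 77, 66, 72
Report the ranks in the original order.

Sorted (descending): 82, 79, 77, 75, 72, 72, 72, 71, 68, 66
The 3 values of 72 occupy positions 5–7 → each gets rank 7.

7, 7, 8, 9, 4, 1, 2, 3, 10, 7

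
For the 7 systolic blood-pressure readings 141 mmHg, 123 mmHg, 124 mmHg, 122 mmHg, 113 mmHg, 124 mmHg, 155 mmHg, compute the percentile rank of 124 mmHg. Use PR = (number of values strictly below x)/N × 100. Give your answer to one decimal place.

42.9

N = 7.
Strictly below 124: 3. Equal to 124: 2.
PR = 3/7 × 100 = 42.9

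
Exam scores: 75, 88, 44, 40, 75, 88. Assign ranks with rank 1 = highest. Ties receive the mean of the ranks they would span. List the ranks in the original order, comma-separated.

3.5, 1.5, 5, 6, 3.5, 1.5

Sorted (descending): 88, 88, 75, 75, 44, 40
The 2 values of 88 occupy positions 1–2 → average rank (1+2)/2 = 1.5.
The 2 values of 75 occupy positions 3–4 → average rank (3+4)/2 = 3.5.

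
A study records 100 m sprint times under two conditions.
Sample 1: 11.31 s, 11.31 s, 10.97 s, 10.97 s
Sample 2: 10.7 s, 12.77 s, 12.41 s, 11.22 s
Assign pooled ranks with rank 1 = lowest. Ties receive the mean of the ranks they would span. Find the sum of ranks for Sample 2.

Sorted (ascending): 10.7, 10.97, 10.97, 11.22, 11.31, 11.31, 12.41, 12.77
The 2 values of 10.97 occupy positions 2–3 → average rank (2+3)/2 = 2.5.
The 2 values of 11.31 occupy positions 5–6 → average rank (5+6)/2 = 5.5.
Sample 2 values → pooled ranks: 10.7→1, 12.77→8, 12.41→7, 11.22→4
Rank sum = 1 + 8 + 7 + 4 = 20

20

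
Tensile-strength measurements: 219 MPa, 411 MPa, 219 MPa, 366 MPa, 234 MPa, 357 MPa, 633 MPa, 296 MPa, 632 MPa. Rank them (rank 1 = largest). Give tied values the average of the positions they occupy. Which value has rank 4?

366

Sorted (descending): 633, 632, 411, 366, 357, 296, 234, 219, 219
The 2 values of 219 occupy positions 8–9 → average rank (8+9)/2 = 8.5.
Rank 4 → value 366.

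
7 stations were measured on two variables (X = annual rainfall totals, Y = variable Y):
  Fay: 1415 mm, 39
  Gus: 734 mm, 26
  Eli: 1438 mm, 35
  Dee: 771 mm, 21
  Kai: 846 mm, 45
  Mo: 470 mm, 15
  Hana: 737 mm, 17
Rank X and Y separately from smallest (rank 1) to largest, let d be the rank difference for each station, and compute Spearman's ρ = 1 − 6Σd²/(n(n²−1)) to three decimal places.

Ranks of variable 1: 6, 2, 7, 4, 5, 1, 3
Ranks of variable 2: 6, 4, 5, 3, 7, 1, 2
d = r₁ − r₂: 0, -2, 2, 1, -2, 0, 1
d²: 0, 4, 4, 1, 4, 0, 1; Σd² = 14
ρ = 1 − 6·14/(7·48) = 1 − 84/336 = 0.750

0.750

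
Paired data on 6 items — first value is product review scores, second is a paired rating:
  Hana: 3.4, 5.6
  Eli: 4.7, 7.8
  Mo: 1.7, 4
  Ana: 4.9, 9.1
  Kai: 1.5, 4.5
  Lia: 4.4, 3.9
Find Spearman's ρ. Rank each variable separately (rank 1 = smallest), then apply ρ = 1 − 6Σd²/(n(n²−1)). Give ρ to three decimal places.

0.600

Ranks of variable 1: 3, 5, 2, 6, 1, 4
Ranks of variable 2: 4, 5, 2, 6, 3, 1
d = r₁ − r₂: -1, 0, 0, 0, -2, 3
d²: 1, 0, 0, 0, 4, 9; Σd² = 14
ρ = 1 − 6·14/(6·35) = 1 − 84/210 = 0.600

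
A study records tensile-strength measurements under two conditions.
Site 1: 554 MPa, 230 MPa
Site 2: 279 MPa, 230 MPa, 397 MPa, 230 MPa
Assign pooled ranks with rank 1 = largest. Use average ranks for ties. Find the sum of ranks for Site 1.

6

Sorted (descending): 554, 397, 279, 230, 230, 230
The 3 values of 230 occupy positions 4–6 → average rank 5.
Site 1 values → pooled ranks: 554→1, 230→5
Rank sum = 1 + 5 = 6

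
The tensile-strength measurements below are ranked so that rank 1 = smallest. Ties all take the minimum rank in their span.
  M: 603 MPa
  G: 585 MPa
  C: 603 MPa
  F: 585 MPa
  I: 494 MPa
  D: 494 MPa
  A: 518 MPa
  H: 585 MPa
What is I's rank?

1

Sorted (ascending): 494, 494, 518, 585, 585, 585, 603, 603
The 2 values of 494 occupy positions 1–2 → each gets rank 1.
The 3 values of 585 occupy positions 4–6 → each gets rank 4.
The 2 values of 603 occupy positions 7–8 → each gets rank 7.
I has value 494 MPa → rank 1.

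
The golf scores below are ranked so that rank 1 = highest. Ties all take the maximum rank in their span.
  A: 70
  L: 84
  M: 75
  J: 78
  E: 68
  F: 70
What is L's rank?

Sorted (descending): 84, 78, 75, 70, 70, 68
The 2 values of 70 occupy positions 4–5 → each gets rank 5.
L has value 84 → rank 1.

1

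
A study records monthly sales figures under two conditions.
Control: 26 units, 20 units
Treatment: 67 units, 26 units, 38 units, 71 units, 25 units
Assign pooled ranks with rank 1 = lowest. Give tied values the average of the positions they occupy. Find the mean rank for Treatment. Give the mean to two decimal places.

Sorted (ascending): 20, 25, 26, 26, 38, 67, 71
The 2 values of 26 occupy positions 3–4 → average rank (3+4)/2 = 3.5.
Treatment values → pooled ranks: 67→6, 26→3.5, 38→5, 71→7, 25→2
Mean rank = (6 + 3.5 + 5 + 7 + 2) / 5 = 4.70

4.70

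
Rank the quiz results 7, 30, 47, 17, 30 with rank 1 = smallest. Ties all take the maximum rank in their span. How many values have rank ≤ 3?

2

Sorted (ascending): 7, 17, 30, 30, 47
The 2 values of 30 occupy positions 3–4 → each gets rank 4.
Ranks ≤ 3: {1, 2} → 2 values.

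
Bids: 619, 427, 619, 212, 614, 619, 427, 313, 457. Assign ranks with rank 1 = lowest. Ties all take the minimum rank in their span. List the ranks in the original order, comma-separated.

7, 3, 7, 1, 6, 7, 3, 2, 5

Sorted (ascending): 212, 313, 427, 427, 457, 614, 619, 619, 619
The 2 values of 427 occupy positions 3–4 → each gets rank 3.
The 3 values of 619 occupy positions 7–9 → each gets rank 7.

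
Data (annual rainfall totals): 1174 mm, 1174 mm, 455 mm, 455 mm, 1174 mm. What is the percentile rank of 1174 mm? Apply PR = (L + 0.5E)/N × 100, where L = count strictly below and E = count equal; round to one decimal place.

N = 5.
Strictly below 1174: 2. Equal to 1174: 3.
PR = (2 + 0.5·3)/5 × 100 = 70.0

70.0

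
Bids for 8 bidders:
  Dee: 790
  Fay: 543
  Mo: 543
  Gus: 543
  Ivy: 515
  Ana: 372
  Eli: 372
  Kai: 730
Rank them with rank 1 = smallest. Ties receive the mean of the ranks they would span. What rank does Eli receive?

1.5

Sorted (ascending): 372, 372, 515, 543, 543, 543, 730, 790
The 2 values of 372 occupy positions 1–2 → average rank (1+2)/2 = 1.5.
The 3 values of 543 occupy positions 4–6 → average rank 5.
Eli has value 372 → rank 1.5.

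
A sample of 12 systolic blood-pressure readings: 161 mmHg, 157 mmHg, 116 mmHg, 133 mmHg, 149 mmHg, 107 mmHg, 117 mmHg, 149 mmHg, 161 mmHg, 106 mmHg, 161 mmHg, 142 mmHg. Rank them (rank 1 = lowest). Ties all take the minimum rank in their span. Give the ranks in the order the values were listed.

10, 9, 3, 5, 7, 2, 4, 7, 10, 1, 10, 6

Sorted (ascending): 106, 107, 116, 117, 133, 142, 149, 149, 157, 161, 161, 161
The 2 values of 149 occupy positions 7–8 → each gets rank 7.
The 3 values of 161 occupy positions 10–12 → each gets rank 10.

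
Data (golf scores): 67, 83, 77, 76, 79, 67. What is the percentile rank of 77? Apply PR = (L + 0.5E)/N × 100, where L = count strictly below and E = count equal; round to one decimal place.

N = 6.
Strictly below 77: 3. Equal to 77: 1.
PR = (3 + 0.5·1)/6 × 100 = 58.3

58.3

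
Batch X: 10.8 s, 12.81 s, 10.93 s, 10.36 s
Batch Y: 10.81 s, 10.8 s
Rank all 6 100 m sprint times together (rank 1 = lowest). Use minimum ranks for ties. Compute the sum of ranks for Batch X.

14

Sorted (ascending): 10.36, 10.8, 10.8, 10.81, 10.93, 12.81
The 2 values of 10.8 occupy positions 2–3 → each gets rank 2.
Batch X values → pooled ranks: 10.8→2, 12.81→6, 10.93→5, 10.36→1
Rank sum = 2 + 6 + 5 + 1 = 14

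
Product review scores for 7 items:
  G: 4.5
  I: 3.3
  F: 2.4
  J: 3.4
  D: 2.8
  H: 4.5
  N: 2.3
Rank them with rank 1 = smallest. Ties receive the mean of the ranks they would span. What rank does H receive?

6.5

Sorted (ascending): 2.3, 2.4, 2.8, 3.3, 3.4, 4.5, 4.5
The 2 values of 4.5 occupy positions 6–7 → average rank (6+7)/2 = 6.5.
H has value 4.5 → rank 6.5.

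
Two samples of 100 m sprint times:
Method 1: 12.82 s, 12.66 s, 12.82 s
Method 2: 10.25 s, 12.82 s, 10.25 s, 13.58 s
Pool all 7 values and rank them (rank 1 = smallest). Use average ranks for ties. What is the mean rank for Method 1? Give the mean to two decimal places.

4.33

Sorted (ascending): 10.25, 10.25, 12.66, 12.82, 12.82, 12.82, 13.58
The 2 values of 10.25 occupy positions 1–2 → average rank (1+2)/2 = 1.5.
The 3 values of 12.82 occupy positions 4–6 → average rank 5.
Method 1 values → pooled ranks: 12.82→5, 12.66→3, 12.82→5
Mean rank = (5 + 3 + 5) / 3 = 4.33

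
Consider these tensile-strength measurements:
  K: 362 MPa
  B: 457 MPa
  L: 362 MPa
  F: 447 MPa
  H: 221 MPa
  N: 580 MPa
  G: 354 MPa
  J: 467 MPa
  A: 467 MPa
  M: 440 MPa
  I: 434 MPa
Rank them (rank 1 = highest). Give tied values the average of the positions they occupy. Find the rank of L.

Sorted (descending): 580, 467, 467, 457, 447, 440, 434, 362, 362, 354, 221
The 2 values of 467 occupy positions 2–3 → average rank (2+3)/2 = 2.5.
The 2 values of 362 occupy positions 8–9 → average rank (8+9)/2 = 8.5.
L has value 362 MPa → rank 8.5.

8.5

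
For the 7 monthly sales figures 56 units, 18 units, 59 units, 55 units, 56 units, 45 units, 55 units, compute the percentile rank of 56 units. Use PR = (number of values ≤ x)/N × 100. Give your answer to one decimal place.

N = 7.
Strictly below 56: 4. Equal to 56: 2.
PR = 6/7 × 100 = 85.7

85.7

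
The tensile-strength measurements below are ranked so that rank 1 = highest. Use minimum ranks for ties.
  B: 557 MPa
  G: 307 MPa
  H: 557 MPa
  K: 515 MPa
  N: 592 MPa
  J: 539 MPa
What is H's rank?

Sorted (descending): 592, 557, 557, 539, 515, 307
The 2 values of 557 occupy positions 2–3 → each gets rank 2.
H has value 557 MPa → rank 2.

2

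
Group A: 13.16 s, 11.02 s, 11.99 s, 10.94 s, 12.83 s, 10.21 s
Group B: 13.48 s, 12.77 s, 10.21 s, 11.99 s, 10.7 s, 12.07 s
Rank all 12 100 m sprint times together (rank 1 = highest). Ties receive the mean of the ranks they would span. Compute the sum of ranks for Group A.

Sorted (descending): 13.48, 13.16, 12.83, 12.77, 12.07, 11.99, 11.99, 11.02, 10.94, 10.7, 10.21, 10.21
The 2 values of 11.99 occupy positions 6–7 → average rank (6+7)/2 = 6.5.
The 2 values of 10.21 occupy positions 11–12 → average rank (11+12)/2 = 11.5.
Group A values → pooled ranks: 13.16→2, 11.02→8, 11.99→6.5, 10.94→9, 12.83→3, 10.21→11.5
Rank sum = 2 + 8 + 6.5 + 9 + 3 + 11.5 = 40

40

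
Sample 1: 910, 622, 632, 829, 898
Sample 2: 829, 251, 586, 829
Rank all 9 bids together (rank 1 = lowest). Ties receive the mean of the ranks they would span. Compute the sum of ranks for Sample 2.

15

Sorted (ascending): 251, 586, 622, 632, 829, 829, 829, 898, 910
The 3 values of 829 occupy positions 5–7 → average rank 6.
Sample 2 values → pooled ranks: 829→6, 251→1, 586→2, 829→6
Rank sum = 6 + 1 + 2 + 6 = 15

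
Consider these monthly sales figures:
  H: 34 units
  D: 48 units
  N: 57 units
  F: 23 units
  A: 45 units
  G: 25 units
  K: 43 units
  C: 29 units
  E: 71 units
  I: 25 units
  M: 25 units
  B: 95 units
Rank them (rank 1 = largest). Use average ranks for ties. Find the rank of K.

Sorted (descending): 95, 71, 57, 48, 45, 43, 34, 29, 25, 25, 25, 23
The 3 values of 25 occupy positions 9–11 → average rank 10.
K has value 43 units → rank 6.

6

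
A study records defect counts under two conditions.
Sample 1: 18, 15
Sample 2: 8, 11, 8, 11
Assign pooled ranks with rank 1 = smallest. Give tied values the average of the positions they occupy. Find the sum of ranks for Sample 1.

11

Sorted (ascending): 8, 8, 11, 11, 15, 18
The 2 values of 8 occupy positions 1–2 → average rank (1+2)/2 = 1.5.
The 2 values of 11 occupy positions 3–4 → average rank (3+4)/2 = 3.5.
Sample 1 values → pooled ranks: 18→6, 15→5
Rank sum = 6 + 5 = 11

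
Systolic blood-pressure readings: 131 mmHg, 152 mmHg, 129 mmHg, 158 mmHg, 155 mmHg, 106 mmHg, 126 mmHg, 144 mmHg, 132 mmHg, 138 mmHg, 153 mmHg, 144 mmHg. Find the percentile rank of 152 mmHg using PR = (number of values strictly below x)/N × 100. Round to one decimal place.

N = 12.
Strictly below 152: 8. Equal to 152: 1.
PR = 8/12 × 100 = 66.7

66.7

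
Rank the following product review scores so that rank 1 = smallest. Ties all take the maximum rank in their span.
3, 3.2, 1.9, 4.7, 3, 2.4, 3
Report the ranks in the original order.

Sorted (ascending): 1.9, 2.4, 3, 3, 3, 3.2, 4.7
The 3 values of 3 occupy positions 3–5 → each gets rank 5.

5, 6, 1, 7, 5, 2, 5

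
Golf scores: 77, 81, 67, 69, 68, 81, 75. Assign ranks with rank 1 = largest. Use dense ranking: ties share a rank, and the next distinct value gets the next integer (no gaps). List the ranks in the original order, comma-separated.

2, 1, 6, 4, 5, 1, 3

Sorted (descending): 81, 81, 77, 75, 69, 68, 67
The 2 values of 81 share dense rank 1.
Remaining distinct values take the next consecutive integers.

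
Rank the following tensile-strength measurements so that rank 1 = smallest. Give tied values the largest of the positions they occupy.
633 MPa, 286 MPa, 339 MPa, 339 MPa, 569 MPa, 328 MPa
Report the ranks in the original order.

6, 1, 4, 4, 5, 2

Sorted (ascending): 286, 328, 339, 339, 569, 633
The 2 values of 339 occupy positions 3–4 → each gets rank 4.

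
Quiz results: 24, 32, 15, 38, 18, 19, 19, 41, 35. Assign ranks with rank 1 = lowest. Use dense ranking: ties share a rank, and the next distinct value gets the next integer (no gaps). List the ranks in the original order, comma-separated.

Sorted (ascending): 15, 18, 19, 19, 24, 32, 35, 38, 41
The 2 values of 19 share dense rank 3.
Remaining distinct values take the next consecutive integers.

4, 5, 1, 7, 2, 3, 3, 8, 6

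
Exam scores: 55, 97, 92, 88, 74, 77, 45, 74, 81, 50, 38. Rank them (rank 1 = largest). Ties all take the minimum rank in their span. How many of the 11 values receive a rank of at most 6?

Sorted (descending): 97, 92, 88, 81, 77, 74, 74, 55, 50, 45, 38
The 2 values of 74 occupy positions 6–7 → each gets rank 6.
Ranks ≤ 6: {1, 2, 3, 4, 5, 6, 6} → 7 values.

7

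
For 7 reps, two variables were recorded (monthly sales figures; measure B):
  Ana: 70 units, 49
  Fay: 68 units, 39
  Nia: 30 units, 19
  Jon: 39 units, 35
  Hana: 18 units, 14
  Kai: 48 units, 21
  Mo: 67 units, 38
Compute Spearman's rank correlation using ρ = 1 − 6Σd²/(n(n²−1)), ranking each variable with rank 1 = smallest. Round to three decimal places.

0.964

Ranks of variable 1: 7, 6, 2, 3, 1, 4, 5
Ranks of variable 2: 7, 6, 2, 4, 1, 3, 5
d = r₁ − r₂: 0, 0, 0, -1, 0, 1, 0
d²: 0, 0, 0, 1, 0, 1, 0; Σd² = 2
ρ = 1 − 6·2/(7·48) = 1 − 12/336 = 0.964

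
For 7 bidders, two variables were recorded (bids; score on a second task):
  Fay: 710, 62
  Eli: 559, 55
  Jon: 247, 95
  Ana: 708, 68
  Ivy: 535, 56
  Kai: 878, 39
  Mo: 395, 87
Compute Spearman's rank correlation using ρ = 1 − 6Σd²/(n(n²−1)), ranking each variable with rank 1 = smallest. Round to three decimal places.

Ranks of variable 1: 6, 4, 1, 5, 3, 7, 2
Ranks of variable 2: 4, 2, 7, 5, 3, 1, 6
d = r₁ − r₂: 2, 2, -6, 0, 0, 6, -4
d²: 4, 4, 36, 0, 0, 36, 16; Σd² = 96
ρ = 1 − 6·96/(7·48) = 1 − 576/336 = -0.714

-0.714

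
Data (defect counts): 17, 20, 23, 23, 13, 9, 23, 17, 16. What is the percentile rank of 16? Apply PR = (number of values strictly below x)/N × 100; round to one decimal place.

N = 9.
Strictly below 16: 2. Equal to 16: 1.
PR = 2/9 × 100 = 22.2

22.2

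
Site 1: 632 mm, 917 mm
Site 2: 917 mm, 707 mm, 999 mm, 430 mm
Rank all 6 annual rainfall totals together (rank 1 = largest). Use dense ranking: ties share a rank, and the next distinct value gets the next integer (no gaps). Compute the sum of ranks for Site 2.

11

Sorted (descending): 999, 917, 917, 707, 632, 430
The 2 values of 917 share dense rank 2.
Remaining distinct values take the next consecutive integers.
Site 2 values → pooled ranks: 917→2, 707→3, 999→1, 430→5
Rank sum = 2 + 3 + 1 + 5 = 11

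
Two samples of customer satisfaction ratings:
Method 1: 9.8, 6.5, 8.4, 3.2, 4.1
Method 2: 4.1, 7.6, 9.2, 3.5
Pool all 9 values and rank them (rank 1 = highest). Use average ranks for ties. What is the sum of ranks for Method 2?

Sorted (descending): 9.8, 9.2, 8.4, 7.6, 6.5, 4.1, 4.1, 3.5, 3.2
The 2 values of 4.1 occupy positions 6–7 → average rank (6+7)/2 = 6.5.
Method 2 values → pooled ranks: 4.1→6.5, 7.6→4, 9.2→2, 3.5→8
Rank sum = 6.5 + 4 + 2 + 8 = 20.5

20.5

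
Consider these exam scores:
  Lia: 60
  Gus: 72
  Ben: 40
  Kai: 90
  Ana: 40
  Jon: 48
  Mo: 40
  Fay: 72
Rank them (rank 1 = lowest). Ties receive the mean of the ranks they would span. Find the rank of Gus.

6.5

Sorted (ascending): 40, 40, 40, 48, 60, 72, 72, 90
The 3 values of 40 occupy positions 1–3 → average rank 2.
The 2 values of 72 occupy positions 6–7 → average rank (6+7)/2 = 6.5.
Gus has value 72 → rank 6.5.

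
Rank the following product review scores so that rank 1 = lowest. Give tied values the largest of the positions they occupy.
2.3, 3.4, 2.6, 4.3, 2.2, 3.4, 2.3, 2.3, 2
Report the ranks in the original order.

Sorted (ascending): 2, 2.2, 2.3, 2.3, 2.3, 2.6, 3.4, 3.4, 4.3
The 3 values of 2.3 occupy positions 3–5 → each gets rank 5.
The 2 values of 3.4 occupy positions 7–8 → each gets rank 8.

5, 8, 6, 9, 2, 8, 5, 5, 1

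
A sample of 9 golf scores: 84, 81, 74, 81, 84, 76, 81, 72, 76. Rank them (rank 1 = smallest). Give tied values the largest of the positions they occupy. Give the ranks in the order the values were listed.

Sorted (ascending): 72, 74, 76, 76, 81, 81, 81, 84, 84
The 2 values of 76 occupy positions 3–4 → each gets rank 4.
The 3 values of 81 occupy positions 5–7 → each gets rank 7.
The 2 values of 84 occupy positions 8–9 → each gets rank 9.

9, 7, 2, 7, 9, 4, 7, 1, 4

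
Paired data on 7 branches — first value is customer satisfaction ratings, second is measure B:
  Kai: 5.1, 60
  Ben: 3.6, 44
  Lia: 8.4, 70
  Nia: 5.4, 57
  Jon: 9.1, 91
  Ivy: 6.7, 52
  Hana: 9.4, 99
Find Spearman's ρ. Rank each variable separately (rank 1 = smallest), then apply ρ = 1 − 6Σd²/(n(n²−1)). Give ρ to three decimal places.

Ranks of variable 1: 2, 1, 5, 3, 6, 4, 7
Ranks of variable 2: 4, 1, 5, 3, 6, 2, 7
d = r₁ − r₂: -2, 0, 0, 0, 0, 2, 0
d²: 4, 0, 0, 0, 0, 4, 0; Σd² = 8
ρ = 1 − 6·8/(7·48) = 1 − 48/336 = 0.857

0.857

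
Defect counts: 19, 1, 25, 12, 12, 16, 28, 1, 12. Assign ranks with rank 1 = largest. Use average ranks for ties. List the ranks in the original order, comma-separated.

Sorted (descending): 28, 25, 19, 16, 12, 12, 12, 1, 1
The 3 values of 12 occupy positions 5–7 → average rank 6.
The 2 values of 1 occupy positions 8–9 → average rank (8+9)/2 = 8.5.

3, 8.5, 2, 6, 6, 4, 1, 8.5, 6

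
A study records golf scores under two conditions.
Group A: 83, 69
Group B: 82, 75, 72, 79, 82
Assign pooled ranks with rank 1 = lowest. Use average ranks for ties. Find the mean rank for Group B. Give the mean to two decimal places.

4.00

Sorted (ascending): 69, 72, 75, 79, 82, 82, 83
The 2 values of 82 occupy positions 5–6 → average rank (5+6)/2 = 5.5.
Group B values → pooled ranks: 82→5.5, 75→3, 72→2, 79→4, 82→5.5
Mean rank = (5.5 + 3 + 2 + 4 + 5.5) / 5 = 4.00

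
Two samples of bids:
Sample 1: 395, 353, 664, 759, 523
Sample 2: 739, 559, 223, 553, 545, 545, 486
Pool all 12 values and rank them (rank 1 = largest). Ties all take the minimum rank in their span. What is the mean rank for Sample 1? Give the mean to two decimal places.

6.60

Sorted (descending): 759, 739, 664, 559, 553, 545, 545, 523, 486, 395, 353, 223
The 2 values of 545 occupy positions 6–7 → each gets rank 6.
Sample 1 values → pooled ranks: 395→10, 353→11, 664→3, 759→1, 523→8
Mean rank = (10 + 11 + 3 + 1 + 8) / 5 = 6.60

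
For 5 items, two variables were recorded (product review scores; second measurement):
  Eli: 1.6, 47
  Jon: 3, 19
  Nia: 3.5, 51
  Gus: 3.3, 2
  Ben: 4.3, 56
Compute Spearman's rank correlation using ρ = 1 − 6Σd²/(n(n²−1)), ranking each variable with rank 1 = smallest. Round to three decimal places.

Ranks of variable 1: 1, 2, 4, 3, 5
Ranks of variable 2: 3, 2, 4, 1, 5
d = r₁ − r₂: -2, 0, 0, 2, 0
d²: 4, 0, 0, 4, 0; Σd² = 8
ρ = 1 − 6·8/(5·24) = 1 − 48/120 = 0.600

0.600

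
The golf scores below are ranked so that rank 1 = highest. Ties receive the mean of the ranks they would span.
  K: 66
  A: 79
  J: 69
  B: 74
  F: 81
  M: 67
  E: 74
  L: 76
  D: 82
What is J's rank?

Sorted (descending): 82, 81, 79, 76, 74, 74, 69, 67, 66
The 2 values of 74 occupy positions 5–6 → average rank (5+6)/2 = 5.5.
J has value 69 → rank 7.

7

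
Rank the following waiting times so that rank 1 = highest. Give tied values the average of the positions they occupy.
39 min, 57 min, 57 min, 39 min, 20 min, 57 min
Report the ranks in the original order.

4.5, 2, 2, 4.5, 6, 2

Sorted (descending): 57, 57, 57, 39, 39, 20
The 3 values of 57 occupy positions 1–3 → average rank 2.
The 2 values of 39 occupy positions 4–5 → average rank (4+5)/2 = 4.5.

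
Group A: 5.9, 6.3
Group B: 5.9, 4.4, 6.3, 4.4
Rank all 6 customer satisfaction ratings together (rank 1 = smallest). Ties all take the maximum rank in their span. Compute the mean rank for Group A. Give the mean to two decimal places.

Sorted (ascending): 4.4, 4.4, 5.9, 5.9, 6.3, 6.3
The 2 values of 4.4 occupy positions 1–2 → each gets rank 2.
The 2 values of 5.9 occupy positions 3–4 → each gets rank 4.
The 2 values of 6.3 occupy positions 5–6 → each gets rank 6.
Group A values → pooled ranks: 5.9→4, 6.3→6
Mean rank = (4 + 6) / 2 = 5.00

5.00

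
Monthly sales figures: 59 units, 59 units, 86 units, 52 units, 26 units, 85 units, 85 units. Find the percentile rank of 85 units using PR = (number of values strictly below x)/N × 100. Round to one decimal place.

N = 7.
Strictly below 85: 4. Equal to 85: 2.
PR = 4/7 × 100 = 57.1

57.1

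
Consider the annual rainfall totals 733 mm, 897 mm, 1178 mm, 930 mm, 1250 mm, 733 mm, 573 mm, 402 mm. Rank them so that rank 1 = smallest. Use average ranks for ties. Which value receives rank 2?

573

Sorted (ascending): 402, 573, 733, 733, 897, 930, 1178, 1250
The 2 values of 733 occupy positions 3–4 → average rank (3+4)/2 = 3.5.
Rank 2 → value 573.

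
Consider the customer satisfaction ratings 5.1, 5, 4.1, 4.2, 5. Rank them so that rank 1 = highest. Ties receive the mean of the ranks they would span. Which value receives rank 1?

5.1

Sorted (descending): 5.1, 5, 5, 4.2, 4.1
The 2 values of 5 occupy positions 2–3 → average rank (2+3)/2 = 2.5.
Rank 1 → value 5.1.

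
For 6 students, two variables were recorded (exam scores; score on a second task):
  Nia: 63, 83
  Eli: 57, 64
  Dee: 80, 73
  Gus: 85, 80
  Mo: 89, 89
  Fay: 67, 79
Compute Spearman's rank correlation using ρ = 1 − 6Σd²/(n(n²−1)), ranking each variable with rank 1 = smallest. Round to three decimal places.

0.600

Ranks of variable 1: 2, 1, 4, 5, 6, 3
Ranks of variable 2: 5, 1, 2, 4, 6, 3
d = r₁ − r₂: -3, 0, 2, 1, 0, 0
d²: 9, 0, 4, 1, 0, 0; Σd² = 14
ρ = 1 − 6·14/(6·35) = 1 − 84/210 = 0.600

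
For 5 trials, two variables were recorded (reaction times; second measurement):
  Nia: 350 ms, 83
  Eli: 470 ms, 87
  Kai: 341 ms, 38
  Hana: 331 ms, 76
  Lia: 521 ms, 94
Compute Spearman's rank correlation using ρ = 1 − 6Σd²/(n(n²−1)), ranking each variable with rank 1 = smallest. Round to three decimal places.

0.900

Ranks of variable 1: 3, 4, 2, 1, 5
Ranks of variable 2: 3, 4, 1, 2, 5
d = r₁ − r₂: 0, 0, 1, -1, 0
d²: 0, 0, 1, 1, 0; Σd² = 2
ρ = 1 − 6·2/(5·24) = 1 − 12/120 = 0.900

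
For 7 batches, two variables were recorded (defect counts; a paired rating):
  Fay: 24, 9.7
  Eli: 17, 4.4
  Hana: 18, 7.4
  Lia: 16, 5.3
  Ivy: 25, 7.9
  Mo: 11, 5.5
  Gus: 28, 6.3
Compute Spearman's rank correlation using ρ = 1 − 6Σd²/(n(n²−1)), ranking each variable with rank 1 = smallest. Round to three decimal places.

Ranks of variable 1: 5, 3, 4, 2, 6, 1, 7
Ranks of variable 2: 7, 1, 5, 2, 6, 3, 4
d = r₁ − r₂: -2, 2, -1, 0, 0, -2, 3
d²: 4, 4, 1, 0, 0, 4, 9; Σd² = 22
ρ = 1 − 6·22/(7·48) = 1 − 132/336 = 0.607

0.607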